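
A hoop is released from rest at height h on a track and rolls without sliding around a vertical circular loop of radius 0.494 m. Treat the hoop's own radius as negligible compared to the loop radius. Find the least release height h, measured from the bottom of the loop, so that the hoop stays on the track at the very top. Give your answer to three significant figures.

Here I = MR², so the shape factor k = I/(MR²) = 1.
At the top, contact is just lost when gravity alone supplies the centripetal force: Mg = Mv_top²/r, i.e. v_top² = gr.
With ω = v/R, the kinetic energy at speed v is ½(1+k)Mv² = Mv².
Energy conservation from release (height h) to the top (height 2r): Mgh = Mg(2r) + M·gr.
Thus h_min = 2r + (1+k)r/2 = r(2 + 2/2) = 0.494 × 3 ≈ 1.48 m.

h_min ≈ 1.48 m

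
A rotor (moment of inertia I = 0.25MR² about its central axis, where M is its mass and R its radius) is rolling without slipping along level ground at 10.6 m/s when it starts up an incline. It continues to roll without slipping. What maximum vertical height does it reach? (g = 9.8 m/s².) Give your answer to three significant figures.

h ≈ 7.17 m

Here I = 0.25MR², so the shape factor k = I/(MR²) = 0.25.
The rolling condition ω = v/R makes the rotational term ½I(v/R)² = ½kMv², so KE_total = ½(1+k)Mv² = (5/8)Mv².
At the top the kinetic energy is zero, so (5/8)Mv₀² = Mgh.
Thus h = (1+k)v₀²/(2g) = 1.25 × 10.6² / (2 × 9.8) ≈ 7.17 m.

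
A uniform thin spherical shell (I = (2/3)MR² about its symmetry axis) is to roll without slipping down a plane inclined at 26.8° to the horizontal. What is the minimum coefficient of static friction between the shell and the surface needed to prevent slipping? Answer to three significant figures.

With I = (2/3)MR², the ratio k = I/(MR²) is 2/3.
Translational: Mg sinθ − f = Ma. Rotational about the CM: fR = Iα = kMRa, so f = kMa.
These give a = g sinθ/(1+k) and the required friction f = kMg sinθ/(1+k).
The normal force is N = Mg cosθ, so μ_min = f/N = k tanθ/(1+k).
μ_min = (2/3) × tan26.8° / 1.667 ≈ 0.202.

μ_min ≈ 0.202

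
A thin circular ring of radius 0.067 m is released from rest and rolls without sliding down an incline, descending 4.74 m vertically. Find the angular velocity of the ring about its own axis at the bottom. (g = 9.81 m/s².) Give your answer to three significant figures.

ω ≈ 102 rad/s

With I = MR², the ratio k = I/(MR²) is 1.
Pure rolling means v = ωR; then KE = ½Mv² + ½I(v/R)² = ½(1+k)Mv² = Mv².
Energy conservation Mgh = ½(1+k)Mv² gives v = √(2gh/(1+k)) = √(2 × 9.81 × 4.74 / 2) = 6.819 m/s.
The angular speed follows from ω = v/R = 6.819/0.067 ≈ 102 rad/s.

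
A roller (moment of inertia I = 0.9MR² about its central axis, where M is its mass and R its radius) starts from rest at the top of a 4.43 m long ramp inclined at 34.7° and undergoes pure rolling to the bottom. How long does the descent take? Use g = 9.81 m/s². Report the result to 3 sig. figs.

t ≈ 1.74 s

The moment of inertia is 0.9MR², giving k ≡ I/(MR²) = 0.9.
Along the incline Mg sinθ − f = Ma, and torque about the center fR = Iα = kMR²(a/R) gives f = kMa.
Hence a = g sinθ/(1+k) = 9.81×sin34.7°/1.9 = 2.939 m/s².
With constant a from rest, t = √(2L/a) = √(2·4.43/2.939) ≈ 1.74 s.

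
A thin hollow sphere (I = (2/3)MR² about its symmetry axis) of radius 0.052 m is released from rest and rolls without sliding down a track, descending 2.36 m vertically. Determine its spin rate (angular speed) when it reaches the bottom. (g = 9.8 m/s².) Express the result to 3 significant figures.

Here I = (2/3)MR², so the shape factor k = I/(MR²) = 2/3.
Since it rolls without slipping, ω = v/R and KE = ½Mv² + ½Iω² = ½(1+k)Mv² = (5/6)Mv².
Energy conservation Mgh = ½(1+k)Mv² gives v = √(2gh/(1+k)) = √(2 × 9.8 × 2.36 / 1.667) = 5.268 m/s.
Then ω = v/R = 5.268 / 0.052 ≈ 101 rad/s.

ω ≈ 101 rad/s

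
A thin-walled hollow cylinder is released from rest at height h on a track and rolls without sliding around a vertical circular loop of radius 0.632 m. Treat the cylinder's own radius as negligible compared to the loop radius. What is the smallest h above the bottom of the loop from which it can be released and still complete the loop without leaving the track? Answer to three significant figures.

h_min ≈ 1.90 m

The moment of inertia is MR², giving k ≡ I/(MR²) = 1.
At the top of the loop, the minimum-contact condition is Mg = Mv_top²/r, so v_top² = gr.
With ω = v/R, the kinetic energy at speed v is ½(1+k)Mv² = Mv².
Energy conservation from release (height h) to the top (height 2r): Mgh = Mg(2r) + M·gr.
Thus h_min = 2r + (1+k)r/2 = r(2 + 2/2) = 0.632 × 3 ≈ 1.90 m.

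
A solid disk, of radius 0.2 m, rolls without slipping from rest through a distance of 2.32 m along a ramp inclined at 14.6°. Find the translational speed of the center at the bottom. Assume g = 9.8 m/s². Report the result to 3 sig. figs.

v ≈ 2.76 m/s

For this body I = (1/2)MR², i.e. k = I/(MR²) = 0.5.
Since it rolls without slipping, ω = v/R and KE = ½Mv² + ½Iω² = ½(1+k)Mv² = (3/4)Mv².
The vertical drop is h = L sinθ = 2.32 × sin14.6° = 0.5848 m.
Energy conservation: Mgh = (3/4)Mv², so v = √(2gh/(1+k)) = √(2 × 9.8 × 0.5848 / 1.5) ≈ 2.76 m/s.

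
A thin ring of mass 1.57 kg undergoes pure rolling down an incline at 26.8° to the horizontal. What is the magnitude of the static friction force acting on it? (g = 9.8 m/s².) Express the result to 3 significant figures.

f ≈ 3.47 N

For this body I = MR², i.e. k = I/(MR²) = 1.
Newton's second law down the slope: Mg sinθ − f = Ma. The torque equation fR = Iα (with α = a/R) gives f = kMa.
Combining, a = g sinθ/(1+k) and f = kMa = kMg sinθ/(1+k).
f = 1 × 1.57 × 9.8 × sin26.8° / 2 ≈ 3.47 N.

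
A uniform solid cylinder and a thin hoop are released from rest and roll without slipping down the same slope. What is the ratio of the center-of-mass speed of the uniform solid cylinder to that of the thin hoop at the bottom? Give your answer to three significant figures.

Each satisfies Mgh = ½(1+k)Mv² with k = I/(MR²), so v ∝ 1/√(1+k).
For the uniform solid cylinder k = 0.5; for the thin hoop k = 1.
v₁/v₂ = √((1+k₂)/(1+k₁)) = √(2/1.5) ≈ 1.15.

v_ratio ≈ 1.15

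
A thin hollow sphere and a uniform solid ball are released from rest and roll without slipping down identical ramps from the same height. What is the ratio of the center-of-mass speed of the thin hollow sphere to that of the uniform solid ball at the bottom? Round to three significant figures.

Each satisfies Mgh = ½(1+k)Mv² with k = I/(MR²), so v ∝ 1/√(1+k).
For the thin hollow sphere k = 2/3; for the uniform solid ball k = 0.4.
v₁/v₂ = √((1+k₂)/(1+k₁)) = √(1.4/1.667) ≈ 0.917.

v_ratio ≈ 0.917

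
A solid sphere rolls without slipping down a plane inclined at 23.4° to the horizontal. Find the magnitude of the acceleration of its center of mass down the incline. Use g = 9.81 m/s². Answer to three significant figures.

a ≈ 2.78 m/s²

With I = (2/5)MR², the ratio k = I/(MR²) is 0.4.
Along the incline Mg sinθ − f = Ma, and torque about the center fR = Iα = kMR²(a/R) gives f = kMa.
Eliminating f: Mg sinθ = (1+k)Ma, so a = g sinθ/(1+k) = 9.81 × sin23.4° / 1.4 ≈ 2.78 m/s².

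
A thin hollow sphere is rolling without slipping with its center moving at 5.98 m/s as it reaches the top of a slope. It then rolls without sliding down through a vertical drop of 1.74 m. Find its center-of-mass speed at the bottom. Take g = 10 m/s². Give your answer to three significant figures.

Here I = (2/3)MR², so the shape factor k = I/(MR²) = 2/3.
Pure rolling means v = ωR; then KE = ½Mv² + ½I(v/R)² = ½(1+k)Mv² = (5/6)Mv².
Energy conservation: (5/6)Mv₀² + Mgh = (5/6)Mv², so v² = v₀² + 2gh/(1+k).
v = √(5.98² + 2×10×1.74/1.667) = √56.64 ≈ 7.53 m/s.

v ≈ 7.53 m/s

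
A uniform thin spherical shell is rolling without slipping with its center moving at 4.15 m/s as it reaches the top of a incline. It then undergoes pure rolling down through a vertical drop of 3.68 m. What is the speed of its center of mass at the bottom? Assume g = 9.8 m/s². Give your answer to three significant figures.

v ≈ 7.78 m/s

With I = (2/3)MR², the ratio k = I/(MR²) is 2/3.
Pure rolling means v = ωR; then KE = ½Mv² + ½I(v/R)² = ½(1+k)Mv² = (5/6)Mv².
Energy conservation: (5/6)Mv₀² + Mgh = (5/6)Mv², so v² = v₀² + 2gh/(1+k).
v = √(4.15² + 2×9.8×3.68/1.667) = √60.5 ≈ 7.78 m/s.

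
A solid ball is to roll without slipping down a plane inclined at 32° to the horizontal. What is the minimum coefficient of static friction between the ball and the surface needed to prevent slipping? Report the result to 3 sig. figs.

μ_min ≈ 0.179

With I = (2/5)MR², the ratio k = I/(MR²) is 0.4.
Along the incline Mg sinθ − f = Ma, and torque about the center fR = Iα = kMR²(a/R) gives f = kMa.
These give a = g sinθ/(1+k) and the required friction f = kMg sinθ/(1+k).
With N = Mg cosθ, the no-slip condition f ≤ μN gives μ_min = f/N = k tanθ/(1+k).
μ_min = 0.4 × tan32° / 1.4 ≈ 0.179.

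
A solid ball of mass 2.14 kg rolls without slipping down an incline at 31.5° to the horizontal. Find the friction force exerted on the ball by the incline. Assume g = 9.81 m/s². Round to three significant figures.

f ≈ 3.13 N

The moment of inertia is (2/5)MR², giving k ≡ I/(MR²) = 0.4.
Translational: Mg sinθ − f = Ma. Rotational about the CM: fR = Iα = kMRa, so f = kMa.
Combining, a = g sinθ/(1+k) and f = kMa = kMg sinθ/(1+k).
f = 0.4 × 2.14 × 9.81 × sin31.5° / 1.4 ≈ 3.13 N.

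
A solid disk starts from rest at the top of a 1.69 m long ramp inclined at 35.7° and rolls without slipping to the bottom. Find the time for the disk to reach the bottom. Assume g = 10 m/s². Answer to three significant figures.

t ≈ 0.932 s

Here I = (1/2)MR², so the shape factor k = I/(MR²) = 0.5.
Newton's second law down the slope: Mg sinθ − f = Ma. The torque equation fR = Iα (with α = a/R) gives f = kMa.
Hence a = g sinθ/(1+k) = 10×sin35.7°/1.5 = 3.89 m/s².
With constant a from rest, t = √(2L/a) = √(2·1.69/3.89) ≈ 0.932 s.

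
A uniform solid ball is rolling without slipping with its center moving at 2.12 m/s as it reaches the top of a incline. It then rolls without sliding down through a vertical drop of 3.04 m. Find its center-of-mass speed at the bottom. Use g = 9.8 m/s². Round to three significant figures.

v ≈ 6.86 m/s

With I = (2/5)MR², the ratio k = I/(MR²) is 0.4.
The rolling condition ω = v/R makes the rotational term ½I(v/R)² = ½kMv², so KE_total = ½(1+k)Mv² = (7/10)Mv².
Conserving energy between top and bottom: (7/10)Mv² = (7/10)Mv₀² + Mgh, hence v² = v₀² + 2gh/(1+k).
v = √(2.12² + 2×9.8×3.04/1.4) = √47.05 ≈ 6.86 m/s.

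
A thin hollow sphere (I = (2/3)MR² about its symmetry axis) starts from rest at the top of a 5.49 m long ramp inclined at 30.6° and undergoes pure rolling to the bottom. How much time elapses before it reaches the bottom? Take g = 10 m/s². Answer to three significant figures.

For this body I = (2/3)MR², i.e. k = I/(MR²) = 2/3.
Translational: Mg sinθ − f = Ma. Rotational about the CM: fR = Iα = kMRa, so f = kMa.
Hence a = g sinθ/(1+k) = 10×sin30.6°/1.667 = 3.054 m/s².
Starting from rest, L = ½at², so t = √(2L/a) = √(2×5.49/3.054) ≈ 1.90 s.

t ≈ 1.90 s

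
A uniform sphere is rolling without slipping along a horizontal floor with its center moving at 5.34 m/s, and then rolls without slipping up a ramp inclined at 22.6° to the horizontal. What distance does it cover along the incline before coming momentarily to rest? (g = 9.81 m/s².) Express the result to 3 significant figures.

d ≈ 5.29 m

For this body I = (2/5)MR², i.e. k = I/(MR²) = 0.4.
Rolling without slipping gives ω = v/R, so the total kinetic energy is ½Mv² + ½Iω² = ½(1+k)Mv² = (7/10)Mv².
Setting this equal to Mgh gives the vertical rise h = (1+k)v₀²/(2g) = 1.4×5.34²/(2×9.81) = 2.035 m.
Along the incline, d = h/sinθ = 2.035/sin22.6° ≈ 5.29 m.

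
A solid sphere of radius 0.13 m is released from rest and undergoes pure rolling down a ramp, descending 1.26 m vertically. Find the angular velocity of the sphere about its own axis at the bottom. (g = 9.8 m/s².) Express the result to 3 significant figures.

ω ≈ 32.3 rad/s

For this body I = (2/5)MR², i.e. k = I/(MR²) = 0.4.
Rolling without slipping gives ω = v/R, so the total kinetic energy is ½Mv² + ½Iω² = ½(1+k)Mv² = (7/10)Mv².
Energy conservation Mgh = ½(1+k)Mv² gives v = √(2gh/(1+k)) = √(2 × 9.8 × 1.26 / 1.4) = 4.2 m/s.
The angular speed follows from ω = v/R = 4.2/0.13 ≈ 32.3 rad/s.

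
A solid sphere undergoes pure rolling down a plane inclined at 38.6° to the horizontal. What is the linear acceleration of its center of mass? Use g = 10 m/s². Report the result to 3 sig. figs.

The moment of inertia is (2/5)MR², giving k ≡ I/(MR²) = 0.4.
Translational: Mg sinθ − f = Ma. Rotational about the CM: fR = Iα = kMRa, so f = kMa.
Eliminating f: Mg sinθ = (1+k)Ma, so a = g sinθ/(1+k) = 10 × sin38.6° / 1.4 ≈ 4.46 m/s².

a ≈ 4.46 m/s²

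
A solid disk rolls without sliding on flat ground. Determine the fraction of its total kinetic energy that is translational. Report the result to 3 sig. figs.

fraction ≈ 0.667

With I = (1/2)MR², the ratio k = I/(MR²) is 0.5.
Since ω = v/R, the translational part is ½Mv² and the rotational part is ½I(v/R)² = ½kMv²; the total is ½(1+k)Mv².
The translational fraction is therefore 1/(1+k) = 1/1.5 ≈ 0.667.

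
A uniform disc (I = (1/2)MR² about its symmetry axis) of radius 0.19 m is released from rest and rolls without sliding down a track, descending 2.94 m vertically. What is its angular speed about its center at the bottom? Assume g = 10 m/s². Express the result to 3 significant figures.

Here I = (1/2)MR², so the shape factor k = I/(MR²) = 0.5.
The rolling condition ω = v/R makes the rotational term ½I(v/R)² = ½kMv², so KE_total = ½(1+k)Mv² = (3/4)Mv².
Energy conservation Mgh = ½(1+k)Mv² gives v = √(2gh/(1+k)) = √(2 × 10 × 2.94 / 1.5) = 6.261 m/s.
The angular speed follows from ω = v/R = 6.261/0.19 ≈ 33.0 rad/s.

ω ≈ 33.0 rad/s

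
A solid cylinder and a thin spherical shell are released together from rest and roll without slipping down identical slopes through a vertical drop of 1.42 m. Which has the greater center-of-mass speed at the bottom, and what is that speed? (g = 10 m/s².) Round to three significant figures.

For rolling without slipping, Mgh = ½(1+k)Mv² where k = I/(MR²), so v = √(2gh/(1+k)).
Solid cylinder: k = 0.5, giving v = √(2×10×1.42/1.5) = 4.351 m/s.
Thin spherical shell: k = 2/3, giving v = √(2×10×1.42/1.667) = 4.128 m/s.
The smaller k wins: the solid cylinder, at ≈ 4.35 m/s.

the solid cylinder, at v ≈ 4.35 m/s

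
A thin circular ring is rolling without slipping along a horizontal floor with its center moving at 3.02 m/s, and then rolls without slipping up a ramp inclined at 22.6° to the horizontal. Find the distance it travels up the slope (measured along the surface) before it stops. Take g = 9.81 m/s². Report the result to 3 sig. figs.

Here I = MR², so the shape factor k = I/(MR²) = 1.
The rolling condition ω = v/R makes the rotational term ½I(v/R)² = ½kMv², so KE_total = ½(1+k)Mv² = Mv².
Setting this equal to Mgh gives the vertical rise h = (1+k)v₀²/(2g) = 2×3.02²/(2×9.81) = 0.9297 m.
Along the incline, d = h/sinθ = 0.9297/sin22.6° ≈ 2.42 m.

d ≈ 2.42 m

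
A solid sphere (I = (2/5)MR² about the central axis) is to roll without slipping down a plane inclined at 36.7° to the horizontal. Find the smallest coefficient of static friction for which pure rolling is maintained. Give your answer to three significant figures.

The moment of inertia is (2/5)MR², giving k ≡ I/(MR²) = 0.4.
Newton's second law down the slope: Mg sinθ − f = Ma. The torque equation fR = Iα (with α = a/R) gives f = kMa.
These give a = g sinθ/(1+k) and the required friction f = kMg sinθ/(1+k).
With N = Mg cosθ, the no-slip condition f ≤ μN gives μ_min = f/N = k tanθ/(1+k).
μ_min = 0.4 × tan36.7° / 1.4 ≈ 0.213.

μ_min ≈ 0.213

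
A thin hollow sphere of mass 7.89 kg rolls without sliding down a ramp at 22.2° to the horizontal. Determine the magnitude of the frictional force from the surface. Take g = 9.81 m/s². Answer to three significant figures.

Here I = (2/3)MR², so the shape factor k = I/(MR²) = 2/3.
Translational: Mg sinθ − f = Ma. Rotational about the CM: fR = Iα = kMRa, so f = kMa.
Combining, a = g sinθ/(1+k) and f = kMa = kMg sinθ/(1+k).
f = (2/3) × 7.89 × 9.81 × sin22.2° / 1.667 ≈ 11.7 N.

f ≈ 11.7 N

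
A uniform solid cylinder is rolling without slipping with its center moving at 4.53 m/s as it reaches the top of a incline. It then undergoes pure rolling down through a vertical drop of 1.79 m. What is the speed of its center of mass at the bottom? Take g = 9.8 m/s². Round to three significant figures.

The moment of inertia is (1/2)MR², giving k ≡ I/(MR²) = 0.5.
The rolling condition ω = v/R makes the rotational term ½I(v/R)² = ½kMv², so KE_total = ½(1+k)Mv² = (3/4)Mv².
Energy conservation: (3/4)Mv₀² + Mgh = (3/4)Mv², so v² = v₀² + 2gh/(1+k).
v = √(4.53² + 2×9.8×1.79/1.5) = √43.91 ≈ 6.63 m/s.

v ≈ 6.63 m/s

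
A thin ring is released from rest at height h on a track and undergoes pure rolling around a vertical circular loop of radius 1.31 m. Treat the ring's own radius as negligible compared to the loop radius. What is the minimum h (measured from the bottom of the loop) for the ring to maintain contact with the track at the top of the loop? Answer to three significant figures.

For this body I = MR², i.e. k = I/(MR²) = 1.
At the top of the loop, the minimum-contact condition is Mg = Mv_top²/r, so v_top² = gr.
With ω = v/R, the kinetic energy at speed v is ½(1+k)Mv² = Mv².
Energy conservation from release (height h) to the top (height 2r): Mgh = Mg(2r) + M·gr.
Thus h_min = 2r + (1+k)r/2 = r(2 + 2/2) = 1.31 × 3 ≈ 3.93 m.

h_min ≈ 3.93 m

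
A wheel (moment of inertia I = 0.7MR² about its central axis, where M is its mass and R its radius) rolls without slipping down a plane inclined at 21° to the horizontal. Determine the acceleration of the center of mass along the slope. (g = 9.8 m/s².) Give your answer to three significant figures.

For this body I = 0.7MR², i.e. k = I/(MR²) = 0.7.
Along the incline Mg sinθ − f = Ma, and torque about the center fR = Iα = kMR²(a/R) gives f = kMa.
Eliminating f: Mg sinθ = (1+k)Ma, so a = g sinθ/(1+k) = 9.8 × sin21° / 1.7 ≈ 2.07 m/s².

a ≈ 2.07 m/s²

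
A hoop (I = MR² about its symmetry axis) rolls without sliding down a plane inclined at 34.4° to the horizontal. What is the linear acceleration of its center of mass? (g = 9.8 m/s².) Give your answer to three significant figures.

a ≈ 2.77 m/s²

For this body I = MR², i.e. k = I/(MR²) = 1.
Along the incline Mg sinθ − f = Ma, and torque about the center fR = Iα = kMR²(a/R) gives f = kMa.
Eliminating f: Mg sinθ = (1+k)Ma, so a = g sinθ/(1+k) = 9.8 × sin34.4° / 2 ≈ 2.77 m/s².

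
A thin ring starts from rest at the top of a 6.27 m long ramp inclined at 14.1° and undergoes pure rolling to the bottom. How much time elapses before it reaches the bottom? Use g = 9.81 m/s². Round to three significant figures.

With I = MR², the ratio k = I/(MR²) is 1.
Along the incline Mg sinθ − f = Ma, and torque about the center fR = Iα = kMR²(a/R) gives f = kMa.
Hence a = g sinθ/(1+k) = 9.81×sin14.1°/2 = 1.195 m/s².
Starting from rest, L = ½at², so t = √(2L/a) = √(2×6.27/1.195) ≈ 3.24 s.

t ≈ 3.24 s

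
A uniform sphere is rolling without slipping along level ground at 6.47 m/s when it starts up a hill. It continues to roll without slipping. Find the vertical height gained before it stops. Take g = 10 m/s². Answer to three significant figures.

The moment of inertia is (2/5)MR², giving k ≡ I/(MR²) = 0.4.
Since it rolls without slipping, ω = v/R and KE = ½Mv² + ½Iω² = ½(1+k)Mv² = (7/10)Mv².
At the top the kinetic energy is zero, so (7/10)Mv₀² = Mgh.
Thus h = (1+k)v₀²/(2g) = 1.4 × 6.47² / (2 × 10) ≈ 2.93 m.

h ≈ 2.93 m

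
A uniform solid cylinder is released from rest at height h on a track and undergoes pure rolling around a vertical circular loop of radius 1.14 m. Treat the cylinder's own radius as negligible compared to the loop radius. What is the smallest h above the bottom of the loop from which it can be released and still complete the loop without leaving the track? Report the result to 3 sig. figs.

Here I = (1/2)MR², so the shape factor k = I/(MR²) = 0.5.
At the top of the loop, the minimum-contact condition is Mg = Mv_top²/r, so v_top² = gr.
With ω = v/R, the kinetic energy at speed v is ½(1+k)Mv² = (3/4)Mv².
Energy conservation from release (height h) to the top (height 2r): Mgh = Mg(2r) + (3/4)M·gr.
Thus h_min = 2r + (1+k)r/2 = r(2 + 1.5/2) = 1.14 × 2.75 ≈ 3.14 m.

h_min ≈ 3.14 m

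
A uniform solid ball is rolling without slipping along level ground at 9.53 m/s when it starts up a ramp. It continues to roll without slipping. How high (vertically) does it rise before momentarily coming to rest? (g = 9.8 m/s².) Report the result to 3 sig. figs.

Here I = (2/5)MR², so the shape factor k = I/(MR²) = 0.4.
The rolling condition ω = v/R makes the rotational term ½I(v/R)² = ½kMv², so KE_total = ½(1+k)Mv² = (7/10)Mv².
At the top the kinetic energy is zero, so (7/10)Mv₀² = Mgh.
Thus h = (1+k)v₀²/(2g) = 1.4 × 9.53² / (2 × 9.8) ≈ 6.49 m.

h ≈ 6.49 m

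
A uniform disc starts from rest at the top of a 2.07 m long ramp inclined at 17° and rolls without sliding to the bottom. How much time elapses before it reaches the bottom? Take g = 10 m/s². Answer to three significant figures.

t ≈ 1.46 s

For this body I = (1/2)MR², i.e. k = I/(MR²) = 0.5.
Translational: Mg sinθ − f = Ma. Rotational about the CM: fR = Iα = kMRa, so f = kMa.
Hence a = g sinθ/(1+k) = 10×sin17°/1.5 = 1.949 m/s².
Starting from rest, L = ½at², so t = √(2L/a) = √(2×2.07/1.949) ≈ 1.46 s.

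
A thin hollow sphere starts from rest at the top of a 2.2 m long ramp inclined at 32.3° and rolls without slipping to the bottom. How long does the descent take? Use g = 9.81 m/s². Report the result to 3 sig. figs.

With I = (2/3)MR², the ratio k = I/(MR²) is 2/3.
Newton's second law down the slope: Mg sinθ − f = Ma. The torque equation fR = Iα (with α = a/R) gives f = kMa.
Hence a = g sinθ/(1+k) = 9.81×sin32.3°/1.667 = 3.145 m/s².
Starting from rest, L = ½at², so t = √(2L/a) = √(2×2.2/3.145) ≈ 1.18 s.

t ≈ 1.18 s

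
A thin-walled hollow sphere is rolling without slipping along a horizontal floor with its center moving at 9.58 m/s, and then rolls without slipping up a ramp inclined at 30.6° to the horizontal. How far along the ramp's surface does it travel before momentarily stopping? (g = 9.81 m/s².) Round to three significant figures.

With I = (2/3)MR², the ratio k = I/(MR²) is 2/3.
Pure rolling means v = ωR; then KE = ½Mv² + ½I(v/R)² = ½(1+k)Mv² = (5/6)Mv².
Setting this equal to Mgh gives the vertical rise h = (1+k)v₀²/(2g) = 1.667×9.58²/(2×9.81) = 7.796 m.
Along the incline, d = h/sinθ = 7.796/sin30.6° ≈ 15.3 m.

d ≈ 15.3 m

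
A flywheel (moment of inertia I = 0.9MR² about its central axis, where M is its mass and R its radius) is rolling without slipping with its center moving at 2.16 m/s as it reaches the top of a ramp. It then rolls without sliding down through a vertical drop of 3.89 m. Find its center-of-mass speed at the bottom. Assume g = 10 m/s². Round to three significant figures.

For this body I = 0.9MR², i.e. k = I/(MR²) = 0.9.
Pure rolling means v = ωR; then KE = ½Mv² + ½I(v/R)² = ½(1+k)Mv² = (19/20)Mv².
Conserving energy between top and bottom: (19/20)Mv² = (19/20)Mv₀² + Mgh, hence v² = v₀² + 2gh/(1+k).
v = √(2.16² + 2×10×3.89/1.9) = √45.61 ≈ 6.75 m/s.

v ≈ 6.75 m/s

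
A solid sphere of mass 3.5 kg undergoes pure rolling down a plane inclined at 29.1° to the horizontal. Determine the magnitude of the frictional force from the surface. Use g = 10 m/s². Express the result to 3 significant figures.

The moment of inertia is (2/5)MR², giving k ≡ I/(MR²) = 0.4.
Translational: Mg sinθ − f = Ma. Rotational about the CM: fR = Iα = kMRa, so f = kMa.
Combining, a = g sinθ/(1+k) and f = kMa = kMg sinθ/(1+k).
f = 0.4 × 3.5 × 10 × sin29.1° / 1.4 ≈ 4.86 N.

f ≈ 4.86 N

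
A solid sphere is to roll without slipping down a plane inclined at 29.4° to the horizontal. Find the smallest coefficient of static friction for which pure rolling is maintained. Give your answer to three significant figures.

μ_min ≈ 0.161

Here I = (2/5)MR², so the shape factor k = I/(MR²) = 0.4.
Along the incline Mg sinθ − f = Ma, and torque about the center fR = Iα = kMR²(a/R) gives f = kMa.
These give a = g sinθ/(1+k) and the required friction f = kMg sinθ/(1+k).
The normal force is N = Mg cosθ, so μ_min = f/N = k tanθ/(1+k).
μ_min = 0.4 × tan29.4° / 1.4 ≈ 0.161.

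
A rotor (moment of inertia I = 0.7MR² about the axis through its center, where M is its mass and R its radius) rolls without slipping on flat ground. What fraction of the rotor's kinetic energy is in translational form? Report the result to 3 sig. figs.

fraction ≈ 0.588

Here I = 0.7MR², so the shape factor k = I/(MR²) = 0.7.
With ω = v/R, KE_trans = ½Mv² and KE_rot = ½Iω² = ½kMv², so KE_total = ½(1+k)Mv².
The translational fraction is therefore 1/(1+k) = 1/1.7 ≈ 0.588.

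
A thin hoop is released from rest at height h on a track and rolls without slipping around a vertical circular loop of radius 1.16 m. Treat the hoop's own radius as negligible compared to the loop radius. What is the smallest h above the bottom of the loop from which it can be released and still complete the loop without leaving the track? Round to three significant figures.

h_min ≈ 3.48 m

With I = MR², the ratio k = I/(MR²) is 1.
At the top, contact is just lost when gravity alone supplies the centripetal force: Mg = Mv_top²/r, i.e. v_top² = gr.
With ω = v/R, the kinetic energy at speed v is ½(1+k)Mv² = Mv².
Energy conservation from release (height h) to the top (height 2r): Mgh = Mg(2r) + M·gr.
Thus h_min = 2r + (1+k)r/2 = r(2 + 2/2) = 1.16 × 3 ≈ 3.48 m.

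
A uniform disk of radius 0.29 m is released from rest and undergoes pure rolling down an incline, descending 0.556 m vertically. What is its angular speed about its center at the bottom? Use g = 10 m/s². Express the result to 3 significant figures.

ω ≈ 9.39 rad/s

Here I = (1/2)MR², so the shape factor k = I/(MR²) = 0.5.
Rolling without slipping gives ω = v/R, so the total kinetic energy is ½Mv² + ½Iω² = ½(1+k)Mv² = (3/4)Mv².
Energy conservation Mgh = ½(1+k)Mv² gives v = √(2gh/(1+k)) = √(2 × 10 × 0.556 / 1.5) = 2.723 m/s.
Then ω = v/R = 2.723 / 0.29 ≈ 9.39 rad/s.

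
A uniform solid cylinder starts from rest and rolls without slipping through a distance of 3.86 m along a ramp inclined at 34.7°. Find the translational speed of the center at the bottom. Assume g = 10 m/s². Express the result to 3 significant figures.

v ≈ 5.41 m/s

Here I = (1/2)MR², so the shape factor k = I/(MR²) = 0.5.
Since it rolls without slipping, ω = v/R and KE = ½Mv² + ½Iω² = ½(1+k)Mv² = (3/4)Mv².
The vertical drop is h = L sinθ = 3.86 × sin34.7° = 2.197 m.
Energy conservation: Mgh = (3/4)Mv², so v = √(2gh/(1+k)) = √(2 × 10 × 2.197 / 1.5) ≈ 5.41 m/s.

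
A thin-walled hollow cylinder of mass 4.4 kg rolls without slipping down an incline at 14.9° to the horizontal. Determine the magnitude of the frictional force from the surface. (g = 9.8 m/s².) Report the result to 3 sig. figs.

The moment of inertia is MR², giving k ≡ I/(MR²) = 1.
Along the incline Mg sinθ − f = Ma, and torque about the center fR = Iα = kMR²(a/R) gives f = kMa.
Combining, a = g sinθ/(1+k) and f = kMa = kMg sinθ/(1+k).
f = 1 × 4.4 × 9.8 × sin14.9° / 2 ≈ 5.54 N.

f ≈ 5.54 N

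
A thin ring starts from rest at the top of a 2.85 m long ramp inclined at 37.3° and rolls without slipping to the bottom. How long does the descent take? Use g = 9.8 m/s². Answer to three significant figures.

t ≈ 1.39 s

For this body I = MR², i.e. k = I/(MR²) = 1.
Along the incline Mg sinθ − f = Ma, and torque about the center fR = Iα = kMR²(a/R) gives f = kMa.
Hence a = g sinθ/(1+k) = 9.8×sin37.3°/2 = 2.969 m/s².
Starting from rest, L = ½at², so t = √(2L/a) = √(2×2.85/2.969) ≈ 1.39 s.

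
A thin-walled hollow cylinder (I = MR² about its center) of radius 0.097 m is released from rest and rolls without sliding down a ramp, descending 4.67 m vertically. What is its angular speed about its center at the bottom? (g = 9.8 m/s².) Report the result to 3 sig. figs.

ω ≈ 69.7 rad/s

Here I = MR², so the shape factor k = I/(MR²) = 1.
The rolling condition ω = v/R makes the rotational term ½I(v/R)² = ½kMv², so KE_total = ½(1+k)Mv² = Mv².
Energy conservation Mgh = ½(1+k)Mv² gives v = √(2gh/(1+k)) = √(2 × 9.8 × 4.67 / 2) = 6.765 m/s.
Then ω = v/R = 6.765 / 0.097 ≈ 69.7 rad/s.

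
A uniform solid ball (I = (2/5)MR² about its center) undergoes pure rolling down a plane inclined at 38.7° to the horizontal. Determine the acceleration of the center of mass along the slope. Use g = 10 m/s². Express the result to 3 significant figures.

a ≈ 4.47 m/s²

With I = (2/5)MR², the ratio k = I/(MR²) is 0.4.
Translational: Mg sinθ − f = Ma. Rotational about the CM: fR = Iα = kMRa, so f = kMa.
Eliminating f: Mg sinθ = (1+k)Ma, so a = g sinθ/(1+k) = 10 × sin38.7° / 1.4 ≈ 4.47 m/s².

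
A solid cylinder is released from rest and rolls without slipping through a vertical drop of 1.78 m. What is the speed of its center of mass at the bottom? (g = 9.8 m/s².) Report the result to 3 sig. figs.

The moment of inertia is (1/2)MR², giving k ≡ I/(MR²) = 0.5.
Rolling without slipping gives ω = v/R, so the total kinetic energy is ½Mv² + ½Iω² = ½(1+k)Mv² = (3/4)Mv².
Energy conservation: Mgh = (3/4)Mv², so v = √(2gh/(1+k)) = √(2 × 9.8 × 1.78 / 1.5) ≈ 4.82 m/s.

v ≈ 4.82 m/s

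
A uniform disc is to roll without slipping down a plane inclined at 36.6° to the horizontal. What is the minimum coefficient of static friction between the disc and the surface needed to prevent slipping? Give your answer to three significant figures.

μ_min ≈ 0.248

For this body I = (1/2)MR², i.e. k = I/(MR²) = 0.5.
Along the incline Mg sinθ − f = Ma, and torque about the center fR = Iα = kMR²(a/R) gives f = kMa.
These give a = g sinθ/(1+k) and the required friction f = kMg sinθ/(1+k).
The normal force is N = Mg cosθ, so μ_min = f/N = k tanθ/(1+k).
μ_min = 0.5 × tan36.6° / 1.5 ≈ 0.248.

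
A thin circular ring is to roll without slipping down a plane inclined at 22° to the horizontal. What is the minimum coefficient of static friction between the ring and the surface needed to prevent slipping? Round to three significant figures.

For this body I = MR², i.e. k = I/(MR²) = 1.
Translational: Mg sinθ − f = Ma. Rotational about the CM: fR = Iα = kMRa, so f = kMa.
These give a = g sinθ/(1+k) and the required friction f = kMg sinθ/(1+k).
With N = Mg cosθ, the no-slip condition f ≤ μN gives μ_min = f/N = k tanθ/(1+k).
μ_min = 1 × tan22° / 2 ≈ 0.202.

μ_min ≈ 0.202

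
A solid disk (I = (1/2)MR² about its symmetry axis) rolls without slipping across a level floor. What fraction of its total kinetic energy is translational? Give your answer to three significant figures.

fraction ≈ 0.667

With I = (1/2)MR², the ratio k = I/(MR²) is 0.5.
With ω = v/R, KE_trans = ½Mv² and KE_rot = ½Iω² = ½kMv², so KE_total = ½(1+k)Mv².
The translational fraction is therefore 1/(1+k) = 1/1.5 ≈ 0.667.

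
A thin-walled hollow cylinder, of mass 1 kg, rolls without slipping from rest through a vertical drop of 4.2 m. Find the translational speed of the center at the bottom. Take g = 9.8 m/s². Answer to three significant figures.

Here I = MR², so the shape factor k = I/(MR²) = 1.
Since it rolls without slipping, ω = v/R and KE = ½Mv² + ½Iω² = ½(1+k)Mv² = Mv².
Energy conservation: Mgh = Mv², so v = √(2gh/(1+k)) = √(2 × 9.8 × 4.2 / 2) ≈ 6.42 m/s.

v ≈ 6.42 m/s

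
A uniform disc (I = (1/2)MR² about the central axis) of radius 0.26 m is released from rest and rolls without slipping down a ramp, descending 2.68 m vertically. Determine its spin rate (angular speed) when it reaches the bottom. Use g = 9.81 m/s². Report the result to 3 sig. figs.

Here I = (1/2)MR², so the shape factor k = I/(MR²) = 0.5.
The rolling condition ω = v/R makes the rotational term ½I(v/R)² = ½kMv², so KE_total = ½(1+k)Mv² = (3/4)Mv².
Energy conservation Mgh = ½(1+k)Mv² gives v = √(2gh/(1+k)) = √(2 × 9.81 × 2.68 / 1.5) = 5.921 m/s.
Then ω = v/R = 5.921 / 0.26 ≈ 22.8 rad/s.

ω ≈ 22.8 rad/s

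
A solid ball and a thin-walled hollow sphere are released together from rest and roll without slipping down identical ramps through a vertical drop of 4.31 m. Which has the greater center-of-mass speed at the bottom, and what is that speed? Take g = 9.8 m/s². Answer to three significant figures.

For rolling without slipping, Mgh = ½(1+k)Mv² where k = I/(MR²), so v = √(2gh/(1+k)).
Solid ball: k = 0.4, giving v = √(2×9.8×4.31/1.4) = 7.768 m/s.
Thin-walled hollow sphere: k = 2/3, giving v = √(2×9.8×4.31/1.667) = 7.119 m/s.
The smaller k wins: the solid ball, at ≈ 7.77 m/s.

the solid ball, at v ≈ 7.77 m/s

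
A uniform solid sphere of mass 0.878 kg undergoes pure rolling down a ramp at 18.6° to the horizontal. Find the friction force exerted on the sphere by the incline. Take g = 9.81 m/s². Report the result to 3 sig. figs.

f ≈ 0.785 N

For this body I = (2/5)MR², i.e. k = I/(MR²) = 0.4.
Along the incline Mg sinθ − f = Ma, and torque about the center fR = Iα = kMR²(a/R) gives f = kMa.
Combining, a = g sinθ/(1+k) and f = kMa = kMg sinθ/(1+k).
f = 0.4 × 0.878 × 9.81 × sin18.6° / 1.4 ≈ 0.785 N.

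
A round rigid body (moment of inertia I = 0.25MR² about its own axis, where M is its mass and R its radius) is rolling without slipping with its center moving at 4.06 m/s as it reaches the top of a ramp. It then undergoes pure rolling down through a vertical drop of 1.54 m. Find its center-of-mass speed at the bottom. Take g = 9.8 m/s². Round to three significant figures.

For this body I = 0.25MR², i.e. k = I/(MR²) = 0.25.
Since it rolls without slipping, ω = v/R and KE = ½Mv² + ½Iω² = ½(1+k)Mv² = (5/8)Mv².
Conserving energy between top and bottom: (5/8)Mv² = (5/8)Mv₀² + Mgh, hence v² = v₀² + 2gh/(1+k).
v = √(4.06² + 2×9.8×1.54/1.25) = √40.63 ≈ 6.37 m/s.

v ≈ 6.37 m/s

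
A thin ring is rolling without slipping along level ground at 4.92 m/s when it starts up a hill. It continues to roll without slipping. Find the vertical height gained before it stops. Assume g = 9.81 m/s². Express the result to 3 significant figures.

Here I = MR², so the shape factor k = I/(MR²) = 1.
Since it rolls without slipping, ω = v/R and KE = ½Mv² + ½Iω² = ½(1+k)Mv² = Mv².
All of this converts to potential energy at the highest point: Mv₀² = Mgh.
Thus h = (1+k)v₀²/(2g) = 2 × 4.92² / (2 × 9.81) ≈ 2.47 m.

h ≈ 2.47 m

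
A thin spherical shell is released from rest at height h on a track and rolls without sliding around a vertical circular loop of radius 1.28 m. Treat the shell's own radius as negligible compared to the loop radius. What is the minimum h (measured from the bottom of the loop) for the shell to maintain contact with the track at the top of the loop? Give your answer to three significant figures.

h_min ≈ 3.63 m

Here I = (2/3)MR², so the shape factor k = I/(MR²) = 2/3.
At the top, contact is just lost when gravity alone supplies the centripetal force: Mg = Mv_top²/r, i.e. v_top² = gr.
With ω = v/R, the kinetic energy at speed v is ½(1+k)Mv² = (5/6)Mv².
Energy conservation from release (height h) to the top (height 2r): Mgh = Mg(2r) + (5/6)M·gr.
Thus h_min = 2r + (1+k)r/2 = r(2 + 1.667/2) = 1.28 × 2.833 ≈ 3.63 m.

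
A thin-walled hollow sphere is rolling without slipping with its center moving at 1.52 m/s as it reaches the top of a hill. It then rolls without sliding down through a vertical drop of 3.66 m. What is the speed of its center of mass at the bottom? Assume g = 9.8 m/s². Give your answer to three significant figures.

With I = (2/3)MR², the ratio k = I/(MR²) is 2/3.
The rolling condition ω = v/R makes the rotational term ½I(v/R)² = ½kMv², so KE_total = ½(1+k)Mv² = (5/6)Mv².
Conserving energy between top and bottom: (5/6)Mv² = (5/6)Mv₀² + Mgh, hence v² = v₀² + 2gh/(1+k).
v = √(1.52² + 2×9.8×3.66/1.667) = √45.35 ≈ 6.73 m/s.

v ≈ 6.73 m/s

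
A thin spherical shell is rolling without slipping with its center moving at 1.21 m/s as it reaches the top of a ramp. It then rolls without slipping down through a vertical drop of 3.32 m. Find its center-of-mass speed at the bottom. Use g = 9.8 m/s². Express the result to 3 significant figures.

With I = (2/3)MR², the ratio k = I/(MR²) is 2/3.
Pure rolling means v = ωR; then KE = ½Mv² + ½I(v/R)² = ½(1+k)Mv² = (5/6)Mv².
Conserving energy between top and bottom: (5/6)Mv² = (5/6)Mv₀² + Mgh, hence v² = v₀² + 2gh/(1+k).
v = √(1.21² + 2×9.8×3.32/1.667) = √40.51 ≈ 6.36 m/s.

v ≈ 6.36 m/s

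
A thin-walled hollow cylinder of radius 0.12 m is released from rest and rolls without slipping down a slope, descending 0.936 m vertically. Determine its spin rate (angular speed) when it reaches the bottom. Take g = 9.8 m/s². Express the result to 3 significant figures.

Here I = MR², so the shape factor k = I/(MR²) = 1.
Pure rolling means v = ωR; then KE = ½Mv² + ½I(v/R)² = ½(1+k)Mv² = Mv².
Energy conservation Mgh = ½(1+k)Mv² gives v = √(2gh/(1+k)) = √(2 × 9.8 × 0.936 / 2) = 3.029 m/s.
The angular speed follows from ω = v/R = 3.029/0.12 ≈ 25.2 rad/s.

ω ≈ 25.2 rad/s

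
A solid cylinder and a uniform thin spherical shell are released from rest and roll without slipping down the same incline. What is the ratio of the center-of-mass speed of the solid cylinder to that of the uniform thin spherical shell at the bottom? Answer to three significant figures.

v_ratio ≈ 1.05

Each satisfies Mgh = ½(1+k)Mv² with k = I/(MR²), so v ∝ 1/√(1+k).
For the solid cylinder k = 0.5; for the uniform thin spherical shell k = 2/3.
v₁/v₂ = √((1+k₂)/(1+k₁)) = √(1.667/1.5) ≈ 1.05.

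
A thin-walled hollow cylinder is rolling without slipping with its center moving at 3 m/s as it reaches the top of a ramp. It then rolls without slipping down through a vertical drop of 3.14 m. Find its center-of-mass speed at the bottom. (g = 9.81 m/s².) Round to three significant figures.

For this body I = MR², i.e. k = I/(MR²) = 1.
Rolling without slipping gives ω = v/R, so the total kinetic energy is ½Mv² + ½Iω² = ½(1+k)Mv² = Mv².
Energy conservation: Mv₀² + Mgh = Mv², so v² = v₀² + 2gh/(1+k).
v = √(3² + 2×9.81×3.14/2) = √39.8 ≈ 6.31 m/s.

v ≈ 6.31 m/s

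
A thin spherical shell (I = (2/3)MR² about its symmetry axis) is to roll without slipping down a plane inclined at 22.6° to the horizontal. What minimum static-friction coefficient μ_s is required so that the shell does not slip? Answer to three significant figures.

For this body I = (2/3)MR², i.e. k = I/(MR²) = 2/3.
Translational: Mg sinθ − f = Ma. Rotational about the CM: fR = Iα = kMRa, so f = kMa.
These give a = g sinθ/(1+k) and the required friction f = kMg sinθ/(1+k).
With N = Mg cosθ, the no-slip condition f ≤ μN gives μ_min = f/N = k tanθ/(1+k).
μ_min = (2/3) × tan22.6° / 1.667 ≈ 0.167.

μ_min ≈ 0.167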